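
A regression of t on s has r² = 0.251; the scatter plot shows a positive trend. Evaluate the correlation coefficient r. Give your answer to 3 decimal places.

|r| = √0.251 = 0.501
The association is positive, so r = 0.501.

0.501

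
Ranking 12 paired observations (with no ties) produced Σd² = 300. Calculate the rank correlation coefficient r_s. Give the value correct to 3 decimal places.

-0.049

ρ = 1 − 6Σd² / [n(n²−1)] = 1 − 6×300 / (12×143)
  = 1 − 1800/1716 = 1 − 1.0490 ≈ -0.049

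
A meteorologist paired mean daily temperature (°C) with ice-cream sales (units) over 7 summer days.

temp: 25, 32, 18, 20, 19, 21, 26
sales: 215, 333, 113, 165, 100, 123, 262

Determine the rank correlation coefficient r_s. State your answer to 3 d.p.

0.929

Rank temp: 5, 7, 1, 3, 2, 4, 6
Rank sales: 5, 7, 2, 4, 1, 3, 6
d = rank(temp) − rank(sales): 0, 0, -1, -1, 1, 1, 0; Σd² = 4
ρ = 1 − 6Σd² / [n(n²−1)] = 1 − 6×4 / (7×48) = 1 − 24/336 ≈ 0.929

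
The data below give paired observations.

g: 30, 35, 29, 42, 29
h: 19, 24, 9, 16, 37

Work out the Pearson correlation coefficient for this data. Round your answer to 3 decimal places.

n = 5, Σg = 165, Σh = 105, Σg² = 5571, Σh² = 2643, Σgh = 3416
nΣgh − ΣgΣh = 17080 − 17325 = -245
nΣg² − (Σg)² = 27855 − 27225 = 630; nΣh² − (Σh)² = 13215 − 11025 = 2190
r = -245 / √(630 × 2190) = -245 / 1174.6063 ≈ -0.209

-0.209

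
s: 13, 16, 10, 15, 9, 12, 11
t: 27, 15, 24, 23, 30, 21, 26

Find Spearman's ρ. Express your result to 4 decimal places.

-0.6786

Rank s: 5, 7, 2, 6, 1, 4, 3
Rank t: 6, 1, 4, 3, 7, 2, 5
d = rank(s) − rank(t): -1, 6, -2, 3, -6, 2, -2; Σd² = 94
ρ = 1 − 6Σd² / [n(n²−1)] = 1 − 6×94 / (7×48) = 1 − 564/336 ≈ -0.6786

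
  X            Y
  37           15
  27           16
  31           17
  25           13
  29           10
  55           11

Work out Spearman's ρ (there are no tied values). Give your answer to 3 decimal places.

-0.086

Rank X: 5, 2, 4, 1, 3, 6
Rank Y: 4, 5, 6, 3, 1, 2
d = rank(X) − rank(Y): 1, -3, -2, -2, 2, 4; Σd² = 38
ρ = 1 − 6Σd² / [n(n²−1)] = 1 − 6×38 / (6×35) = 1 − 228/210 ≈ -0.086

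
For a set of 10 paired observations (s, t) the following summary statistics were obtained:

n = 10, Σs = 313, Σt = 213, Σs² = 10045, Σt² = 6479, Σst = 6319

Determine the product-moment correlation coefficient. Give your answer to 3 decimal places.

r = (nΣst − ΣsΣt) / √[(nΣs² − (Σs)²)(nΣt² − (Σt)²)]
Numerator: 10×6319 − 313×213 = -3479
Denominator: √[(100450 − 97969)(64790 − 45369)] = √[2481 × 19421] = 6941.4336
r = -3479 / 6941.4336 ≈ -0.501

-0.501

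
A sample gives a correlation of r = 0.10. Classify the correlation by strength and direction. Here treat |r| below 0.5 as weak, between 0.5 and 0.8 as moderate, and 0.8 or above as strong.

r = 0.10 > 0 so the relationship is positive.
|r| = 0.10, which falls in the weak range.

weak positive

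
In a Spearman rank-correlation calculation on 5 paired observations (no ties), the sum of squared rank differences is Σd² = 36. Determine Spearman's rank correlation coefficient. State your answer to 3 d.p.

-0.800

ρ = 1 − 6Σd² / [n(n²−1)] = 1 − 6×36 / (5×24)
  = 1 − 216/120 = 1 − 1.8000 ≈ -0.800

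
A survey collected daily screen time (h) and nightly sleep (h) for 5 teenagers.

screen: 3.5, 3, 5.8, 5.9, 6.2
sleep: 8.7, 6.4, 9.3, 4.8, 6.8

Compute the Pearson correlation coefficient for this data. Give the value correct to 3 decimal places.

n = 5, Σx = 24.4, Σy = 36, Σx² = 128.14, Σy² = 272.42, Σxy = 174.07
nΣxy − ΣxΣy = 870.35 − 878.4 = -8.05
nΣx² − (Σx)² = 640.7 − 595.36 = 45.34; nΣy² − (Σy)² = 1362.1 − 1296 = 66.1
r = -8.05 / √(45.34 × 66.1) = -8.05 / 54.7446 ≈ -0.147

-0.147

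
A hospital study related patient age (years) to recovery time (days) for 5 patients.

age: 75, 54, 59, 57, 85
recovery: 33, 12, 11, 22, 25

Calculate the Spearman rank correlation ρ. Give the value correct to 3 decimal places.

Rank age: 4, 1, 3, 2, 5
Rank recovery: 5, 2, 1, 3, 4
d = rank(age) − rank(recovery): -1, -1, 2, -1, 1; Σd² = 8
ρ = 1 − 6Σd² / [n(n²−1)] = 1 − 6×8 / (5×24) = 1 − 48/120 ≈ 0.600

0.600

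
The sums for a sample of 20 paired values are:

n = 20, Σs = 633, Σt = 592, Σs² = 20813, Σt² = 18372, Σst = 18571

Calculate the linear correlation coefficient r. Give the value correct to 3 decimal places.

r = (nΣst − ΣsΣt) / √[(nΣs² − (Σs)²)(nΣt² − (Σt)²)]
Numerator: 20×18571 − 633×592 = -3316
Denominator: √[(416260 − 400689)(367440 − 350464)] = √[15571 × 16976] = 16258.3300
r = -3316 / 16258.3300 ≈ -0.204

-0.204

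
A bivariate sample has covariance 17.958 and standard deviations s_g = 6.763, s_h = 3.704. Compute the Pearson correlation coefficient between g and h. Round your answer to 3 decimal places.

r = Cov(g,h) / (s_g · s_h) = 17.958 / (6.763 × 3.704)
  = 17.958 / 25.0502 ≈ 0.717

0.717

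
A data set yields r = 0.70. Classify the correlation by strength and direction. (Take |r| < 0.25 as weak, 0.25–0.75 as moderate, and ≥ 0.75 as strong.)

r = 0.70 > 0 so the relationship is positive.
|r| = 0.70, which falls in the moderate range.

moderate positive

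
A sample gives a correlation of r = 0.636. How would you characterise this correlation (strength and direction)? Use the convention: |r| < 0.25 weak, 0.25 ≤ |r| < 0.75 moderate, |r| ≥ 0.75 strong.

moderate positive

r = 0.636 > 0 so the relationship is positive.
|r| = 0.636, which falls in the moderate range.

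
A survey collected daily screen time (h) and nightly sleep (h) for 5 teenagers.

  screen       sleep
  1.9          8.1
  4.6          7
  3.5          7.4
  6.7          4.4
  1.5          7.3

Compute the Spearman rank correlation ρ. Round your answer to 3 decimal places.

-0.700

Rank screen: 2, 4, 3, 5, 1
Rank sleep: 5, 2, 4, 1, 3
d = rank(screen) − rank(sleep): -3, 2, -1, 4, -2; Σd² = 34
ρ = 1 − 6Σd² / [n(n²−1)] = 1 − 6×34 / (5×24) = 1 − 204/120 ≈ -0.700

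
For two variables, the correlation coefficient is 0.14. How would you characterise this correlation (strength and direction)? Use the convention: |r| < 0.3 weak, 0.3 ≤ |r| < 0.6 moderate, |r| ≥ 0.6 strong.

weak positive

r = 0.14 > 0 so the relationship is positive.
|r| = 0.14, which falls in the weak range.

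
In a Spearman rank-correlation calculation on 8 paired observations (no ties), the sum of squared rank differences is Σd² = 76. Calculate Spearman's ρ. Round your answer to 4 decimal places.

0.0952

ρ = 1 − 6Σd² / [n(n²−1)] = 1 − 6×76 / (8×63)
  = 1 − 456/504 = 1 − 0.90476 ≈ 0.0952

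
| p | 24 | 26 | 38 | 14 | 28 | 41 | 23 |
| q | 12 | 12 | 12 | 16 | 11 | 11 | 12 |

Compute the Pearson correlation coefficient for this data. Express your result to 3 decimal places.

-0.726

n = 7, Σp = 194, Σq = 86, Σp² = 5886, Σq² = 1074, Σpq = 2315
nΣpq − ΣpΣq = 16205 − 16684 = -479
nΣp² − (Σp)² = 41202 − 37636 = 3566; nΣq² − (Σq)² = 7518 − 7396 = 122
r = -479 / √(3566 × 122) = -479 / 659.5847 ≈ -0.726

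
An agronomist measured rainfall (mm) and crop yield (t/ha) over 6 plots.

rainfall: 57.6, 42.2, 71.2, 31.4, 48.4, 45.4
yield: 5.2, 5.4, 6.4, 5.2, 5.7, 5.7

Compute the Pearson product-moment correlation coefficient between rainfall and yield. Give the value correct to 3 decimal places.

n = 6, Σx = 296.2, Σy = 33.6, Σx² = 15557.72, Σy² = 189.18, Σxy = 1681.02
nΣxy − ΣxΣy = 10086.12 − 9952.32 = 133.8
nΣx² − (Σx)² = 93346.32 − 87734.44 = 5611.88; nΣy² − (Σy)² = 1135.08 − 1128.96 = 6.12
r = 133.8 / √(5611.88 × 6.12) = 133.8 / 185.3232 ≈ 0.722

0.722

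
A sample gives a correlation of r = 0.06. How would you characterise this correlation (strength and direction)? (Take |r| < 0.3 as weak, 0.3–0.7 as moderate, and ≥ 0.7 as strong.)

weak positive

r = 0.06 > 0 so the relationship is positive.
|r| = 0.06, which falls in the weak range.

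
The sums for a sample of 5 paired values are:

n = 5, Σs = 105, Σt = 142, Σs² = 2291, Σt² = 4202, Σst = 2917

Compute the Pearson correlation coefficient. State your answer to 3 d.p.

r = (nΣst − ΣsΣt) / √[(nΣs² − (Σs)²)(nΣt² − (Σt)²)]
Numerator: 5×2917 − 105×142 = -325
Denominator: √[(11455 − 11025)(21010 − 20164)] = √[430 × 846] = 603.1418
r = -325 / 603.1418 ≈ -0.539

-0.539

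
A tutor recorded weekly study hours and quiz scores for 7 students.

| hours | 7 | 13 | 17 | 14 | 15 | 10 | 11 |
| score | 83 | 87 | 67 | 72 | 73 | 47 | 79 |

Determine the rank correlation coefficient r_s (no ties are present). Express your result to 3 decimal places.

Rank hours: 1, 4, 7, 5, 6, 2, 3
Rank score: 6, 7, 2, 3, 4, 1, 5
d = rank(hours) − rank(score): -5, -3, 5, 2, 2, 1, -2; Σd² = 72
ρ = 1 − 6Σd² / [n(n²−1)] = 1 − 6×72 / (7×48) = 1 − 432/336 ≈ -0.286

-0.286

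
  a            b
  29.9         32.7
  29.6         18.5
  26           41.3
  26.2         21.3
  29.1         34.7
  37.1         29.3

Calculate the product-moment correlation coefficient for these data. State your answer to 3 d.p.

-0.103

n = 6, Σa = 177.9, Σb = 177.8, Σa² = 5355.83, Σb² = 5633.5, Σab = 5253.99
nΣab − ΣaΣb = 31523.94 − 31630.62 = -106.68
nΣa² − (Σa)² = 32134.98 − 31648.41 = 486.57; nΣb² − (Σb)² = 33801 − 31612.84 = 2188.16
r = -106.68 / √(486.57 × 2188.16) = -106.68 / 1031.8396 ≈ -0.103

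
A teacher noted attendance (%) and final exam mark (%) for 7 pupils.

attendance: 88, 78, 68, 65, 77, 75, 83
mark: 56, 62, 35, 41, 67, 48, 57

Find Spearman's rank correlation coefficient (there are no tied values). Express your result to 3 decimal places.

Rank attendance: 7, 5, 2, 1, 4, 3, 6
Rank mark: 4, 6, 1, 2, 7, 3, 5
d = rank(attendance) − rank(mark): 3, -1, 1, -1, -3, 0, 1; Σd² = 22
ρ = 1 − 6Σd² / [n(n²−1)] = 1 − 6×22 / (7×48) = 1 − 132/336 ≈ 0.607

0.607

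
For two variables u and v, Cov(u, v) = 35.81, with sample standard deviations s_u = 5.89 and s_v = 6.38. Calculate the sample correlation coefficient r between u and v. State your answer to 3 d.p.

r = Cov(u,v) / (s_u · s_v) = 35.81 / (5.89 × 6.38)
  = 35.81 / 37.5782 ≈ 0.953

0.953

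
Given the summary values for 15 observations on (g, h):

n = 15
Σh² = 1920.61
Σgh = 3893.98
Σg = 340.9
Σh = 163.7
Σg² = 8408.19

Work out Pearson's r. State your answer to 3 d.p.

r = (nΣgh − ΣgΣh) / √[(nΣg² − (Σg)²)(nΣh² − (Σh)²)]
Numerator: 15×3893.98 − 340.9×163.7 = 2604.37
Denominator: √[(126122.85 − 116212.81)(28809.15 − 26797.69)] = √[9910.04 × 2011.46] = 4464.7115
r = 2604.37 / 4464.7115 ≈ 0.583

0.583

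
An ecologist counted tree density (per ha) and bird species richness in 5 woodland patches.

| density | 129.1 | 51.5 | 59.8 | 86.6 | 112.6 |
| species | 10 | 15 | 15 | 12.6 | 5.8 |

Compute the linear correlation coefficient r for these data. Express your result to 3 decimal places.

-0.832

n = 5, Σx = 439.6, Σy = 58.4, Σx² = 43073.42, Σy² = 742.4, Σxy = 4704.74
nΣxy − ΣxΣy = 23523.7 − 25672.64 = -2148.94
nΣx² − (Σx)² = 215367.1 − 193248.16 = 22118.94; nΣy² − (Σy)² = 3712 − 3410.56 = 301.44
r = -2148.94 / √(22118.94 × 301.44) = -2148.94 / 2582.1567 ≈ -0.832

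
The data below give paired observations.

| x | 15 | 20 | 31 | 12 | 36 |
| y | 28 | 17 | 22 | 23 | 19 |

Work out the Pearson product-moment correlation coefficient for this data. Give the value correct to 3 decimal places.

-0.479

n = 5, Σx = 114, Σy = 109, Σx² = 3026, Σy² = 2447, Σxy = 2402
nΣxy − ΣxΣy = 12010 − 12426 = -416
nΣx² − (Σx)² = 15130 − 12996 = 2134; nΣy² − (Σy)² = 12235 − 11881 = 354
r = -416 / √(2134 × 354) = -416 / 869.1582 ≈ -0.479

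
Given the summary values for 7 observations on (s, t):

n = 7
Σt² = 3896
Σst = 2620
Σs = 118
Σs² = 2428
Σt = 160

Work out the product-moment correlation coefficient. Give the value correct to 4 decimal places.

r = (nΣst − ΣsΣt) / √[(nΣs² − (Σs)²)(nΣt² − (Σt)²)]
Numerator: 7×2620 − 118×160 = -540
Denominator: √[(16996 − 13924)(27272 − 25600)] = √[3072 × 1672] = 2266.3592
r = -540 / 2266.3592 ≈ -0.2383

-0.2383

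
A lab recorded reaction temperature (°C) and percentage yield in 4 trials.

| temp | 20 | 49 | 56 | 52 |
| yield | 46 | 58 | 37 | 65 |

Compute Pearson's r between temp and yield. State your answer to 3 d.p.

0.161

n = 4, Σx = 177, Σy = 206, Σx² = 8641, Σy² = 11074, Σxy = 9214
nΣxy − ΣxΣy = 36856 − 36462 = 394
nΣx² − (Σx)² = 34564 − 31329 = 3235; nΣy² − (Σy)² = 44296 − 42436 = 1860
r = 394 / √(3235 × 1860) = 394 / 2452.9778 ≈ 0.161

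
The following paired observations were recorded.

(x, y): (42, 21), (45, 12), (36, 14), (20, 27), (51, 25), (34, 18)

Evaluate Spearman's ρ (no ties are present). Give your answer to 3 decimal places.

-0.257

Rank x: 4, 5, 3, 1, 6, 2
Rank y: 4, 1, 2, 6, 5, 3
d = rank(x) − rank(y): 0, 4, 1, -5, 1, -1; Σd² = 44
ρ = 1 − 6Σd² / [n(n²−1)] = 1 − 6×44 / (6×35) = 1 − 264/210 ≈ -0.257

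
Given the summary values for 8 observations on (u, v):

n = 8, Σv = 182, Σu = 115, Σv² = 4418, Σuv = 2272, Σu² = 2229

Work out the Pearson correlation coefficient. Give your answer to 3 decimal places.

-0.861

r = (nΣuv − ΣuΣv) / √[(nΣu² − (Σu)²)(nΣv² − (Σv)²)]
Numerator: 8×2272 − 115×182 = -2754
Denominator: √[(17832 − 13225)(35344 − 33124)] = √[4607 × 2220] = 3198.0525
r = -2754 / 3198.0525 ≈ -0.861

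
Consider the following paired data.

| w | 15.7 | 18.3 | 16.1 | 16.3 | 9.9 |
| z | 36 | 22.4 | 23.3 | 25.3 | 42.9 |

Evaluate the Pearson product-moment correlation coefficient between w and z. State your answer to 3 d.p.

n = 5, Σw = 76.3, Σz = 149.9, Σw² = 1204.29, Σz² = 4821.15, Σwz = 2187.35
nΣwz − ΣwΣz = 10936.75 − 11437.37 = -500.62
nΣw² − (Σw)² = 6021.45 − 5821.69 = 199.76; nΣz² − (Σz)² = 24105.75 − 22470.01 = 1635.74
r = -500.62 / √(199.76 × 1635.74) = -500.62 / 571.6252 ≈ -0.876

-0.876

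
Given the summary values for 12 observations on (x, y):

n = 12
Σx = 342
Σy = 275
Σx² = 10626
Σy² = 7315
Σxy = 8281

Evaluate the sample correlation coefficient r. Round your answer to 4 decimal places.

0.4700

r = (nΣxy − ΣxΣy) / √[(nΣx² − (Σx)²)(nΣy² − (Σy)²)]
Numerator: 12×8281 − 342×275 = 5322
Denominator: √[(127512 − 116964)(87780 − 75625)] = √[10548 × 12155] = 11323.0270
r = 5322 / 11323.0270 ≈ 0.4700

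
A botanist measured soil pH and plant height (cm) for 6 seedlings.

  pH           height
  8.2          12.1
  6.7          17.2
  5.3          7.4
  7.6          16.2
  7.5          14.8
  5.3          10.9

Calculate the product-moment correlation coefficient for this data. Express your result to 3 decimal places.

0.605

n = 6, Σx = 40.6, Σy = 78.6, Σx² = 282.32, Σy² = 1097.3, Σxy = 545.57
nΣxy − ΣxΣy = 3273.42 − 3191.16 = 82.26
nΣx² − (Σx)² = 1693.92 − 1648.36 = 45.56; nΣy² − (Σy)² = 6583.8 − 6177.96 = 405.84
r = 82.26 / √(45.56 × 405.84) = 82.26 / 135.9782 ≈ 0.605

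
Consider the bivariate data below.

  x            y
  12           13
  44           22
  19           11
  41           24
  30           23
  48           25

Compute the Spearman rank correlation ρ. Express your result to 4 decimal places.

0.7714

Rank x: 1, 5, 2, 4, 3, 6
Rank y: 2, 3, 1, 5, 4, 6
d = rank(x) − rank(y): -1, 2, 1, -1, -1, 0; Σd² = 8
ρ = 1 − 6Σd² / [n(n²−1)] = 1 − 6×8 / (6×35) = 1 − 48/210 ≈ 0.7714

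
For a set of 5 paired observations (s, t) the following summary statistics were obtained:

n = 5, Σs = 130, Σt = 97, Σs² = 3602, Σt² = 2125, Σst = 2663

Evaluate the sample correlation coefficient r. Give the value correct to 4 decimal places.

r = (nΣst − ΣsΣt) / √[(nΣs² − (Σs)²)(nΣt² − (Σt)²)]
Numerator: 5×2663 − 130×97 = 705
Denominator: √[(18010 − 16900)(10625 − 9409)] = √[1110 × 1216] = 1161.7917
r = 705 / 1161.7917 ≈ 0.6068

0.6068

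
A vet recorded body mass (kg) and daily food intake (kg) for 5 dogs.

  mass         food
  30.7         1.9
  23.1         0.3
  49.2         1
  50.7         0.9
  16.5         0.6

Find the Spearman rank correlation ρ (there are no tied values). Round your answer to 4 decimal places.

Rank mass: 3, 2, 4, 5, 1
Rank food: 5, 1, 4, 3, 2
d = rank(mass) − rank(food): -2, 1, 0, 2, -1; Σd² = 10
ρ = 1 − 6Σd² / [n(n²−1)] = 1 − 6×10 / (5×24) = 1 − 60/120 ≈ 0.5000

0.5000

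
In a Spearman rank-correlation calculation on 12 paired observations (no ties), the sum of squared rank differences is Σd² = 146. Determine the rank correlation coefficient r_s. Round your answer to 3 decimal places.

0.490

ρ = 1 − 6Σd² / [n(n²−1)] = 1 − 6×146 / (12×143)
  = 1 − 876/1716 = 1 − 0.5105 ≈ 0.490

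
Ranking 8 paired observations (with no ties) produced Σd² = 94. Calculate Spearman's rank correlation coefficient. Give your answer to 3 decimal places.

ρ = 1 − 6Σd² / [n(n²−1)] = 1 − 6×94 / (8×63)
  = 1 − 564/504 = 1 − 1.1190 ≈ -0.119

-0.119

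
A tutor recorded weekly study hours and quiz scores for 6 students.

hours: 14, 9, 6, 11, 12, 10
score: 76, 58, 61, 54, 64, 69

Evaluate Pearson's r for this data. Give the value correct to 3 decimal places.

0.524

n = 6, Σx = 62, Σy = 382, Σx² = 678, Σy² = 24634, Σxy = 4004
nΣxy − ΣxΣy = 24024 − 23684 = 340
nΣx² − (Σx)² = 4068 − 3844 = 224; nΣy² − (Σy)² = 147804 − 145924 = 1880
r = 340 / √(224 × 1880) = 340 / 648.9376 ≈ 0.524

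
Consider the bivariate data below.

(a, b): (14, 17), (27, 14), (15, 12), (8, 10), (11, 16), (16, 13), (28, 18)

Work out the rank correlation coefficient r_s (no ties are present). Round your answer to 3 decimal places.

Rank a: 3, 6, 4, 1, 2, 5, 7
Rank b: 6, 4, 2, 1, 5, 3, 7
d = rank(a) − rank(b): -3, 2, 2, 0, -3, 2, 0; Σd² = 30
ρ = 1 − 6Σd² / [n(n²−1)] = 1 − 6×30 / (7×48) = 1 − 180/336 ≈ 0.464

0.464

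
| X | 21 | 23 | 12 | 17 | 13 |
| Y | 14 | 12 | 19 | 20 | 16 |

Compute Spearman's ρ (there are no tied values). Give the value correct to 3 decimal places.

Rank X: 4, 5, 1, 3, 2
Rank Y: 2, 1, 4, 5, 3
d = rank(X) − rank(Y): 2, 4, -3, -2, -1; Σd² = 34
ρ = 1 − 6Σd² / [n(n²−1)] = 1 − 6×34 / (5×24) = 1 − 204/120 ≈ -0.700

-0.700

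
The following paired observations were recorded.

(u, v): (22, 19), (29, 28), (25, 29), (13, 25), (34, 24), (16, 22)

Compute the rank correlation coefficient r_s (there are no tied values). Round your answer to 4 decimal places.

0.2571

Rank u: 3, 5, 4, 1, 6, 2
Rank v: 1, 5, 6, 4, 3, 2
d = rank(u) − rank(v): 2, 0, -2, -3, 3, 0; Σd² = 26
ρ = 1 − 6Σd² / [n(n²−1)] = 1 − 6×26 / (6×35) = 1 − 156/210 ≈ 0.2571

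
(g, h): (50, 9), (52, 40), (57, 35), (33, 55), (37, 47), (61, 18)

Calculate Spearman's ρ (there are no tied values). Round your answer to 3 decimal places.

-0.657

Rank g: 3, 4, 5, 1, 2, 6
Rank h: 1, 4, 3, 6, 5, 2
d = rank(g) − rank(h): 2, 0, 2, -5, -3, 4; Σd² = 58
ρ = 1 − 6Σd² / [n(n²−1)] = 1 − 6×58 / (6×35) = 1 − 348/210 ≈ -0.657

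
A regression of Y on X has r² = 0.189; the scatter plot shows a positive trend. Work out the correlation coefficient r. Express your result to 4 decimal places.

|r| = √0.189 = 0.4347
The association is positive, so r = 0.4347.

0.4347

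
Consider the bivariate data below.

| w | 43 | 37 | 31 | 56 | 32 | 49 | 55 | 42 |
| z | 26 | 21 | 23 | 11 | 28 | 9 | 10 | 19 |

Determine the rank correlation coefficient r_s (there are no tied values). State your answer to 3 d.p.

-0.714

Rank w: 5, 3, 1, 8, 2, 6, 7, 4
Rank z: 7, 5, 6, 3, 8, 1, 2, 4
d = rank(w) − rank(z): -2, -2, -5, 5, -6, 5, 5, 0; Σd² = 144
ρ = 1 − 6Σd² / [n(n²−1)] = 1 − 6×144 / (8×63) = 1 − 864/504 ≈ -0.714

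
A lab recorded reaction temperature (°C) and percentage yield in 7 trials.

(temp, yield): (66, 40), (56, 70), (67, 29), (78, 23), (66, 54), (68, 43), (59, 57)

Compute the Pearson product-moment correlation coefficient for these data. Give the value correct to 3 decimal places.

-0.890

n = 7, Σx = 460, Σy = 316, Σx² = 30526, Σy² = 15884, Σxy = 20148
nΣxy − ΣxΣy = 141036 − 145360 = -4324
nΣx² − (Σx)² = 213682 − 211600 = 2082; nΣy² − (Σy)² = 111188 − 99856 = 11332
r = -4324 / √(2082 × 11332) = -4324 / 4857.2857 ≈ -0.890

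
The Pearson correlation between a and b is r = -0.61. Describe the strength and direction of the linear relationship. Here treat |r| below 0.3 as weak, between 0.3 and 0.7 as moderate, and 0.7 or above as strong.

r = -0.61 < 0 so the relationship is negative.
|r| = 0.61, which falls in the moderate range.

moderate negative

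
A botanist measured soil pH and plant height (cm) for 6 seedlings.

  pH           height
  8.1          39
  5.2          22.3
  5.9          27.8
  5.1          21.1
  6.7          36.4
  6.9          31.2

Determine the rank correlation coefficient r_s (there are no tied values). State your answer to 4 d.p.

0.9429

Rank pH: 6, 2, 3, 1, 4, 5
Rank height: 6, 2, 3, 1, 5, 4
d = rank(pH) − rank(height): 0, 0, 0, 0, -1, 1; Σd² = 2
ρ = 1 − 6Σd² / [n(n²−1)] = 1 − 6×2 / (6×35) = 1 − 12/210 ≈ 0.9429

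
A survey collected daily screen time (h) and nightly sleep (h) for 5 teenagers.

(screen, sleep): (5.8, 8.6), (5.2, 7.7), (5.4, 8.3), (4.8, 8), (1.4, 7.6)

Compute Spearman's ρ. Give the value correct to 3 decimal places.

0.900

Rank screen: 5, 3, 4, 2, 1
Rank sleep: 5, 2, 4, 3, 1
d = rank(screen) − rank(sleep): 0, 1, 0, -1, 0; Σd² = 2
ρ = 1 − 6Σd² / [n(n²−1)] = 1 − 6×2 / (5×24) = 1 − 12/120 ≈ 0.900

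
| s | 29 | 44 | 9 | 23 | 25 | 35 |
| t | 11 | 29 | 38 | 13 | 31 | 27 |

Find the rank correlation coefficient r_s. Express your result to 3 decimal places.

-0.314

Rank s: 4, 6, 1, 2, 3, 5
Rank t: 1, 4, 6, 2, 5, 3
d = rank(s) − rank(t): 3, 2, -5, 0, -2, 2; Σd² = 46
ρ = 1 − 6Σd² / [n(n²−1)] = 1 − 6×46 / (6×35) = 1 − 276/210 ≈ -0.314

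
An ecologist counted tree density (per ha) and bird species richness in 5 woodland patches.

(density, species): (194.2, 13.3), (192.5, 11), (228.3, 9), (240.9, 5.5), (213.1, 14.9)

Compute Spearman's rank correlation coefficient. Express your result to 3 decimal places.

-0.600

Rank density: 2, 1, 4, 5, 3
Rank species: 4, 3, 2, 1, 5
d = rank(density) − rank(species): -2, -2, 2, 4, -2; Σd² = 32
ρ = 1 − 6Σd² / [n(n²−1)] = 1 − 6×32 / (5×24) = 1 − 192/120 ≈ -0.600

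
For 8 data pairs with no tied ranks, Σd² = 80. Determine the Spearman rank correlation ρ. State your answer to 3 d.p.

0.048

ρ = 1 − 6Σd² / [n(n²−1)] = 1 − 6×80 / (8×63)
  = 1 − 480/504 = 1 − 0.9524 ≈ 0.048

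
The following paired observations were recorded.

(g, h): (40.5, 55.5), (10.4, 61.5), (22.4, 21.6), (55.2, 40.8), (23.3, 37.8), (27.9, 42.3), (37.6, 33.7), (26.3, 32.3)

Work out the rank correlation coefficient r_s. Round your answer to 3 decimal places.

Rank g: 7, 1, 2, 8, 3, 5, 6, 4
Rank h: 7, 8, 1, 5, 4, 6, 3, 2
d = rank(g) − rank(h): 0, -7, 1, 3, -1, -1, 3, 2; Σd² = 74
ρ = 1 − 6Σd² / [n(n²−1)] = 1 − 6×74 / (8×63) = 1 − 444/504 ≈ 0.119

0.119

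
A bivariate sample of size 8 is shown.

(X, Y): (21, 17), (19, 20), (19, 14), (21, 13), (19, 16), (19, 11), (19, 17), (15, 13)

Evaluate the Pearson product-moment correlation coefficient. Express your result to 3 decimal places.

n = 8, ΣX = 152, ΣY = 121, ΣX² = 2912, ΣY² = 1889, ΣXY = 2307
nΣXY − ΣXΣY = 18456 − 18392 = 64
nΣX² − (ΣX)² = 23296 − 23104 = 192; nΣY² − (ΣY)² = 15112 − 14641 = 471
r = 64 / √(192 × 471) = 64 / 300.7191 ≈ 0.213

0.213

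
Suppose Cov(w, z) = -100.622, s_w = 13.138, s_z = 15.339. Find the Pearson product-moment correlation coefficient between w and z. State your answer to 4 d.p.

-0.4993

r = Cov(w,z) / (s_w · s_z) = -100.622 / (13.138 × 15.339)
  = -100.622 / 201.5238 ≈ -0.4993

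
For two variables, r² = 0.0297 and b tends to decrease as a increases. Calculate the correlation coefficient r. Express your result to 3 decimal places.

|r| = √0.0297 = 0.172
The association is negative, so r = −0.172.

-0.172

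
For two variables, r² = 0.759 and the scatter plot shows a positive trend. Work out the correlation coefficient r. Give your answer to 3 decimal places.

0.871

|r| = √0.759 = 0.871
The association is positive, so r = 0.871.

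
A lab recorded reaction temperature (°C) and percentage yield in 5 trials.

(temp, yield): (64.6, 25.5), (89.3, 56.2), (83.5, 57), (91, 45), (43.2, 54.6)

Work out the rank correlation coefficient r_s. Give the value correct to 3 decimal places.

0.100

Rank temp: 2, 4, 3, 5, 1
Rank yield: 1, 4, 5, 2, 3
d = rank(temp) − rank(yield): 1, 0, -2, 3, -2; Σd² = 18
ρ = 1 − 6Σd² / [n(n²−1)] = 1 − 6×18 / (5×24) = 1 − 108/120 ≈ 0.100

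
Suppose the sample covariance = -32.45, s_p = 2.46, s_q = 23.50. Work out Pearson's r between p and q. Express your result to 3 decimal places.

r = Cov(p,q) / (s_p · s_q) = -32.45 / (2.46 × 23.50)
  = -32.45 / 57.8100 ≈ -0.561

-0.561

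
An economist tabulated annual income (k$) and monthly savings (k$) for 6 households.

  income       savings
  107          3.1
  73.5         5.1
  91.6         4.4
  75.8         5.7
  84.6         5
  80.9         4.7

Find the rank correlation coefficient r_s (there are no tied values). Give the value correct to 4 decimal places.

Rank income: 6, 1, 5, 2, 4, 3
Rank savings: 1, 5, 2, 6, 4, 3
d = rank(income) − rank(savings): 5, -4, 3, -4, 0, 0; Σd² = 66
ρ = 1 − 6Σd² / [n(n²−1)] = 1 − 6×66 / (6×35) = 1 − 396/210 ≈ -0.8857

-0.8857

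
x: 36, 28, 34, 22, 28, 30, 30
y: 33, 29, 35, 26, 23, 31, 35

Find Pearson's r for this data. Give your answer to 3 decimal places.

n = 7, Σx = 208, Σy = 212, Σx² = 6304, Σy² = 6546, Σxy = 6386
nΣxy − ΣxΣy = 44702 − 44096 = 606
nΣx² − (Σx)² = 44128 − 43264 = 864; nΣy² − (Σy)² = 45822 − 44944 = 878
r = 606 / √(864 × 878) = 606 / 870.9719 ≈ 0.696

0.696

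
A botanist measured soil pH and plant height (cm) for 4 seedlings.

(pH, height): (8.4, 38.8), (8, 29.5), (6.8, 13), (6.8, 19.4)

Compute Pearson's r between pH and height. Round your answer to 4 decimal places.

n = 4, Σx = 30, Σy = 100.7, Σx² = 227.04, Σy² = 2921.05, Σxy = 782.24
nΣxy − ΣxΣy = 3128.96 − 3021 = 107.96
nΣx² − (Σx)² = 908.16 − 900 = 8.16; nΣy² − (Σy)² = 11684.2 − 10140.49 = 1543.71
r = 107.96 / √(8.16 × 1543.71) = 107.96 / 112.2349 ≈ 0.9619

0.9619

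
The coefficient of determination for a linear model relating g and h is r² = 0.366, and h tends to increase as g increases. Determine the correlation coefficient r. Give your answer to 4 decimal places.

0.6050

|r| = √0.366 = 0.6050
The association is positive, so r = 0.6050.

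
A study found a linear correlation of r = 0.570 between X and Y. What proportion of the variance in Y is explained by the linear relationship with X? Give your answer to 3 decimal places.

r² = (0.570)² = 0.325

0.325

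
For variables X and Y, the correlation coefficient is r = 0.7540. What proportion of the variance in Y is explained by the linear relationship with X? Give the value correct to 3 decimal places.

r² = (0.7540)² = 0.569

0.569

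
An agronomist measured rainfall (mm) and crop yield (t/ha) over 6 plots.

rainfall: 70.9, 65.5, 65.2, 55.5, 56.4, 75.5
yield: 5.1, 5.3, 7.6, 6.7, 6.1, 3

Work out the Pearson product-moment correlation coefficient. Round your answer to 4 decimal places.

-0.7175

n = 6, Σx = 389, Σy = 33.8, Σx² = 25529.56, Σy² = 202.96, Σxy = 2146.65
nΣxy − ΣxΣy = 12879.9 − 13148.2 = -268.3
nΣx² − (Σx)² = 153177.36 − 151321 = 1856.36; nΣy² − (Σy)² = 1217.76 − 1142.44 = 75.32
r = -268.3 / √(1856.36 × 75.32) = -268.3 / 373.9265 ≈ -0.7175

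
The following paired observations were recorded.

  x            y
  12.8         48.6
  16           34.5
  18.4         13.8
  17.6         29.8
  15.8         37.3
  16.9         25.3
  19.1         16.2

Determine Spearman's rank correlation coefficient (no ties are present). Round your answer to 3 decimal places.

-0.929

Rank x: 1, 3, 6, 5, 2, 4, 7
Rank y: 7, 5, 1, 4, 6, 3, 2
d = rank(x) − rank(y): -6, -2, 5, 1, -4, 1, 5; Σd² = 108
ρ = 1 − 6Σd² / [n(n²−1)] = 1 − 6×108 / (7×48) = 1 − 648/336 ≈ -0.929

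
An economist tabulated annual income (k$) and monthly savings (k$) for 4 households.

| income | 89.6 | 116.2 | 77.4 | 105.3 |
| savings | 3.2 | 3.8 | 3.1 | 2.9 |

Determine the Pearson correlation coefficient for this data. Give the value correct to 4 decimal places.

n = 4, Σx = 388.5, Σy = 13, Σx² = 38609.45, Σy² = 42.7, Σxy = 1273.59
nΣxy − ΣxΣy = 5094.36 − 5050.5 = 43.86
nΣx² − (Σx)² = 154437.8 − 150932.25 = 3505.55; nΣy² − (Σy)² = 170.8 − 169 = 1.8
r = 43.86 / √(3505.55 × 1.8) = 43.86 / 79.4354 ≈ 0.5521

0.5521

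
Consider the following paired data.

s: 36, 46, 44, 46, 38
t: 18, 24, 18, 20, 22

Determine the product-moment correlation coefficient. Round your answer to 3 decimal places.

0.327

n = 5, Σs = 210, Σt = 102, Σs² = 8908, Σt² = 2108, Σst = 4300
nΣst − ΣsΣt = 21500 − 21420 = 80
nΣs² − (Σs)² = 44540 − 44100 = 440; nΣt² − (Σt)² = 10540 − 10404 = 136
r = 80 / √(440 × 136) = 80 / 244.6222 ≈ 0.327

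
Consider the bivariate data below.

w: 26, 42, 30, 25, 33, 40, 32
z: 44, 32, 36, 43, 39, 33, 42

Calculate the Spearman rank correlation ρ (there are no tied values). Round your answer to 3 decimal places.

-0.857

Rank w: 2, 7, 3, 1, 5, 6, 4
Rank z: 7, 1, 3, 6, 4, 2, 5
d = rank(w) − rank(z): -5, 6, 0, -5, 1, 4, -1; Σd² = 104
ρ = 1 − 6Σd² / [n(n²−1)] = 1 − 6×104 / (7×48) = 1 − 624/336 ≈ -0.857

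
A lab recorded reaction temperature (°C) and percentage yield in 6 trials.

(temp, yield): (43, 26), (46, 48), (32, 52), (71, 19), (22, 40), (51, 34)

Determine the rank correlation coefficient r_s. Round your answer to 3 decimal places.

-0.600

Rank temp: 3, 4, 2, 6, 1, 5
Rank yield: 2, 5, 6, 1, 4, 3
d = rank(temp) − rank(yield): 1, -1, -4, 5, -3, 2; Σd² = 56
ρ = 1 − 6Σd² / [n(n²−1)] = 1 − 6×56 / (6×35) = 1 − 336/210 ≈ -0.600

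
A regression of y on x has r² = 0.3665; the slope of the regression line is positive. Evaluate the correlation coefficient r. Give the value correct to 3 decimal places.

0.605

|r| = √0.3665 = 0.605
The association is positive, so r = 0.605.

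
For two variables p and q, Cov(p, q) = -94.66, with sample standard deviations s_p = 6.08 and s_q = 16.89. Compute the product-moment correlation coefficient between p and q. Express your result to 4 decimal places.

-0.9218

r = Cov(p,q) / (s_p · s_q) = -94.66 / (6.08 × 16.89)
  = -94.66 / 102.6912 ≈ -0.9218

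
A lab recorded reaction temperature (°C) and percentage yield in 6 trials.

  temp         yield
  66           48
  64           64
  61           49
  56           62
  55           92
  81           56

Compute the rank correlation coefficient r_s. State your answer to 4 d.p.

Rank temp: 5, 4, 3, 2, 1, 6
Rank yield: 1, 5, 2, 4, 6, 3
d = rank(temp) − rank(yield): 4, -1, 1, -2, -5, 3; Σd² = 56
ρ = 1 − 6Σd² / [n(n²−1)] = 1 − 6×56 / (6×35) = 1 − 336/210 ≈ -0.6000

-0.6000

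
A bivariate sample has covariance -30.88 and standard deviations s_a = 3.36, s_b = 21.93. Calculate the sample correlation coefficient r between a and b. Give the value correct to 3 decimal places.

-0.419

r = Cov(a,b) / (s_a · s_b) = -30.88 / (3.36 × 21.93)
  = -30.88 / 73.6848 ≈ -0.419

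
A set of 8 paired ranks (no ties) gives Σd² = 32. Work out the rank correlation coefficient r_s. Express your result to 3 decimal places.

0.619

ρ = 1 − 6Σd² / [n(n²−1)] = 1 − 6×32 / (8×63)
  = 1 − 192/504 = 1 − 0.3810 ≈ 0.619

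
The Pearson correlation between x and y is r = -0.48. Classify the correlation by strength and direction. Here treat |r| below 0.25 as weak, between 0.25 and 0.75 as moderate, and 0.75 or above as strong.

moderate negative

r = -0.48 < 0 so the relationship is negative.
|r| = 0.48, which falls in the moderate range.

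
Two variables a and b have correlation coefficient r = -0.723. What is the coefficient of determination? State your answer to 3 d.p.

r² = (-0.723)² = 0.523

0.523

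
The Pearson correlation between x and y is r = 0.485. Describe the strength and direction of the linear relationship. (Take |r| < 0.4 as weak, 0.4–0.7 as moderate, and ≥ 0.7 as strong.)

r = 0.485 > 0 so the relationship is positive.
|r| = 0.485, which falls in the moderate range.

moderate positive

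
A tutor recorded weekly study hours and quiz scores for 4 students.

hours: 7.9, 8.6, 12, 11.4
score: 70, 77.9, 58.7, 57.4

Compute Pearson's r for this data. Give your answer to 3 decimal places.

-0.872

n = 4, Σx = 39.9, Σy = 264, Σx² = 410.33, Σy² = 17708.86, Σxy = 2581.7
nΣxy − ΣxΣy = 10326.8 − 10533.6 = -206.8
nΣx² − (Σx)² = 1641.32 − 1592.01 = 49.31; nΣy² − (Σy)² = 70835.44 − 69696 = 1139.44
r = -206.8 / √(49.31 × 1139.44) = -206.8 / 237.0354 ≈ -0.872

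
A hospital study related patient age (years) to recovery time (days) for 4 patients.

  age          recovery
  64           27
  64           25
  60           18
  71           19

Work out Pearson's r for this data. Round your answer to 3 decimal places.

-0.095

n = 4, Σx = 259, Σy = 89, Σx² = 16833, Σy² = 2039, Σxy = 5757
nΣxy − ΣxΣy = 23028 − 23051 = -23
nΣx² − (Σx)² = 67332 − 67081 = 251; nΣy² − (Σy)² = 8156 − 7921 = 235
r = -23 / √(251 × 235) = -23 / 242.8683 ≈ -0.095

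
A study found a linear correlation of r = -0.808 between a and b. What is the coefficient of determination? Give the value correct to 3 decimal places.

r² = (-0.808)² = 0.653

0.653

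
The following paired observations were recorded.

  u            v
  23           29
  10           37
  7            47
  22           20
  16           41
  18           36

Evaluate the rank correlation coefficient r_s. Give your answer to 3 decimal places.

Rank u: 6, 2, 1, 5, 3, 4
Rank v: 2, 4, 6, 1, 5, 3
d = rank(u) − rank(v): 4, -2, -5, 4, -2, 1; Σd² = 66
ρ = 1 − 6Σd² / [n(n²−1)] = 1 − 6×66 / (6×35) = 1 − 396/210 ≈ -0.886

-0.886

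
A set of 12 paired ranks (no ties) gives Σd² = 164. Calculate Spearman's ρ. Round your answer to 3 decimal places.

ρ = 1 − 6Σd² / [n(n²−1)] = 1 − 6×164 / (12×143)
  = 1 − 984/1716 = 1 − 0.5734 ≈ 0.427

0.427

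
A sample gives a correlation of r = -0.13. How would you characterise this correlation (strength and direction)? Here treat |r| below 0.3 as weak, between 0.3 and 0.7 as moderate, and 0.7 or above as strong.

r = -0.13 < 0 so the relationship is negative.
|r| = 0.13, which falls in the weak range.

weak negative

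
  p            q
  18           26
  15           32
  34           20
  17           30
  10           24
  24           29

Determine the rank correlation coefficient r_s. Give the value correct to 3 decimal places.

-0.371

Rank p: 4, 2, 6, 3, 1, 5
Rank q: 3, 6, 1, 5, 2, 4
d = rank(p) − rank(q): 1, -4, 5, -2, -1, 1; Σd² = 48
ρ = 1 − 6Σd² / [n(n²−1)] = 1 − 6×48 / (6×35) = 1 − 288/210 ≈ -0.371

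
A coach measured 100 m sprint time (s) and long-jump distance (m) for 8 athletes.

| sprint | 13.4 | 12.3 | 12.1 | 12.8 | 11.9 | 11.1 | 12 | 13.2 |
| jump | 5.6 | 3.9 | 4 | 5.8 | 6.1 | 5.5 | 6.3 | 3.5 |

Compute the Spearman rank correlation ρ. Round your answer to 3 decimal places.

-0.357

Rank sprint: 8, 5, 4, 6, 2, 1, 3, 7
Rank jump: 5, 2, 3, 6, 7, 4, 8, 1
d = rank(sprint) − rank(jump): 3, 3, 1, 0, -5, -3, -5, 6; Σd² = 114
ρ = 1 − 6Σd² / [n(n²−1)] = 1 − 6×114 / (8×63) = 1 − 684/504 ≈ -0.357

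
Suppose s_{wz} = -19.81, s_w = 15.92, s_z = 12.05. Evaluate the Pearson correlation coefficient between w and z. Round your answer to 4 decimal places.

-0.1033

r = Cov(w,z) / (s_w · s_z) = -19.81 / (15.92 × 12.05)
  = -19.81 / 191.8360 ≈ -0.1033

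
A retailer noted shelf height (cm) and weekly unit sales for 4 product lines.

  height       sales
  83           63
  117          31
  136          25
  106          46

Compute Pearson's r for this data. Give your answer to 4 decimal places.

n = 4, Σx = 442, Σy = 165, Σx² = 50310, Σy² = 7671, Σxy = 17132
nΣxy − ΣxΣy = 68528 − 72930 = -4402
nΣx² − (Σx)² = 201240 − 195364 = 5876; nΣy² − (Σy)² = 30684 − 27225 = 3459
r = -4402 / √(5876 × 3459) = -4402 / 4508.3349 ≈ -0.9764

-0.9764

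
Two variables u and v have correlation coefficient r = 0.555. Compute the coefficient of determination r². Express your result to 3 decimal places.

r² = (0.555)² = 0.308

0.308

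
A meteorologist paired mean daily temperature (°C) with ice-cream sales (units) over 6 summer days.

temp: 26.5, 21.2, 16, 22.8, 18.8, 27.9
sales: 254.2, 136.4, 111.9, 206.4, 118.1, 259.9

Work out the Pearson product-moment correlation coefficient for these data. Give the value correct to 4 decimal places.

0.9570

n = 6, Σx = 133.2, Σy = 1086.9, Σx² = 3059.38, Σy² = 219840.79, Σxy = 25595.79
nΣxy − ΣxΣy = 153574.74 − 144775.08 = 8799.66
nΣx² − (Σx)² = 18356.28 − 17742.24 = 614.04; nΣy² − (Σy)² = 1319044.74 − 1181351.61 = 137693.13
r = 8799.66 / √(614.04 × 137693.13) = 8799.66 / 9195.0579 ≈ 0.9570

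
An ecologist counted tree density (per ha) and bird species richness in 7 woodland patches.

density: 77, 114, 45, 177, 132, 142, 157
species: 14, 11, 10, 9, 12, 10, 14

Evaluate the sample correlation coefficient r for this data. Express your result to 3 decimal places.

-0.125

n = 7, Σx = 844, Σy = 80, Σx² = 114516, Σy² = 938, Σxy = 9577
nΣxy − ΣxΣy = 67039 − 67520 = -481
nΣx² − (Σx)² = 801612 − 712336 = 89276; nΣy² − (Σy)² = 6566 − 6400 = 166
r = -481 / √(89276 × 166) = -481 / 3849.6514 ≈ -0.125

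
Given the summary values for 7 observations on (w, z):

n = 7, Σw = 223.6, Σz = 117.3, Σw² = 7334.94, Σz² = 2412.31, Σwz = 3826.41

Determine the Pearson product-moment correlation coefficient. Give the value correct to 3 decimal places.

r = (nΣwz − ΣwΣz) / √[(nΣw² − (Σw)²)(nΣz² − (Σz)²)]
Numerator: 7×3826.41 − 223.6×117.3 = 556.59
Denominator: √[(51344.58 − 49996.96)(16886.17 − 13759.29)] = √[1347.62 × 3126.88] = 2052.7655
r = 556.59 / 2052.7655 ≈ 0.271

0.271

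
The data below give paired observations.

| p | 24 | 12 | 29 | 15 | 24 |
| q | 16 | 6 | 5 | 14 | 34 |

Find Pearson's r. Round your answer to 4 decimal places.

0.2037

n = 5, Σp = 104, Σq = 75, Σp² = 2362, Σq² = 1669, Σpq = 1627
nΣpq − ΣpΣq = 8135 − 7800 = 335
nΣp² − (Σp)² = 11810 − 10816 = 994; nΣq² − (Σq)² = 8345 − 5625 = 2720
r = 335 / √(994 × 2720) = 335 / 1644.2871 ≈ 0.2037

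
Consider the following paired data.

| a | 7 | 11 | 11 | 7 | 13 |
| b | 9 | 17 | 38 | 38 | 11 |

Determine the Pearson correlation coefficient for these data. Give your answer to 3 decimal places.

-0.197

n = 5, Σa = 49, Σb = 113, Σa² = 509, Σb² = 3379, Σab = 1077
nΣab − ΣaΣb = 5385 − 5537 = -152
nΣa² − (Σa)² = 2545 − 2401 = 144; nΣb² − (Σb)² = 16895 − 12769 = 4126
r = -152 / √(144 × 4126) = -152 / 770.8074 ≈ -0.197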